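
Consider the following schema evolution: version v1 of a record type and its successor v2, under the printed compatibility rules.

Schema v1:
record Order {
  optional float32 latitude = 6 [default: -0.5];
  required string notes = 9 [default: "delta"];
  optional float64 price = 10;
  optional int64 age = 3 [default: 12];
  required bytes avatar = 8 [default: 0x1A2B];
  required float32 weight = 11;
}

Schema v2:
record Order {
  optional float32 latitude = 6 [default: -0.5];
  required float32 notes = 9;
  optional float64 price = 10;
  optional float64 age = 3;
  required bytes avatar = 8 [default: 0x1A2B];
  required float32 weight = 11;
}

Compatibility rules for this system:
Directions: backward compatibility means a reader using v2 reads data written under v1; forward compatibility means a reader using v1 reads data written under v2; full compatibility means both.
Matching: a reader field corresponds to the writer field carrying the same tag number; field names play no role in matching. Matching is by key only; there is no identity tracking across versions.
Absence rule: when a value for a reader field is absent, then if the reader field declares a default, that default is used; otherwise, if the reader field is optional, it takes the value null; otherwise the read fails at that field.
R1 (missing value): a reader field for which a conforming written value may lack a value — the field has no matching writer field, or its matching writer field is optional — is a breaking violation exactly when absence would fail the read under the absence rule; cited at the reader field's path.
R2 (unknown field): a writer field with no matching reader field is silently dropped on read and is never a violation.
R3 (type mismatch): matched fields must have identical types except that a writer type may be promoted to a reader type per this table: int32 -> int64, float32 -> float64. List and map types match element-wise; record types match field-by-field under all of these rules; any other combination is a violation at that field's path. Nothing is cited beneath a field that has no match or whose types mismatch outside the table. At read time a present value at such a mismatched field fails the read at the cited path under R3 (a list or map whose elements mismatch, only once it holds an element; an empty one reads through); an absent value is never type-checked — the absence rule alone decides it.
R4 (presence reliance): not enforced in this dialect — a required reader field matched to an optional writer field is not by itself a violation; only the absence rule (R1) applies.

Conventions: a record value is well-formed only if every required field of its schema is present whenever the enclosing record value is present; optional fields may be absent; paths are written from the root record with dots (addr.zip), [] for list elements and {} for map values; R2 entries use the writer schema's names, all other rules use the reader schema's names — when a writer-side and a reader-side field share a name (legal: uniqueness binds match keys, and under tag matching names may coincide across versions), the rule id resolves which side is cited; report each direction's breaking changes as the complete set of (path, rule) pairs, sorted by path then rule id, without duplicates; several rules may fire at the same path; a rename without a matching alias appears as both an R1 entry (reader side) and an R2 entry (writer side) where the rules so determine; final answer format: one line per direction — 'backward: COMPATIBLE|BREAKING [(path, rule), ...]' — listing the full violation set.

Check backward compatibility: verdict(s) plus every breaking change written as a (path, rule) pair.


in Order below, arrows point writer -> reader
backward pass over Order, reader schema v2, writer schema v1:
  latitude: paired with writer latitude (float32 -> float32; writer optional)
  notes: paired with writer notes (string -> float32; writer required)
  price: paired with writer price (float64 -> float64; writer optional)
  age: paired with writer age (int64 -> float64; writer optional)
  avatar: paired with writer avatar (bytes -> bytes; writer required)
  weight: paired with writer weight (float32 -> float32; writer required)
  violation R3 at age
  violation R3 at notes
  backward on Order therefore BREAKING (2)

backward: BREAKING [(age, R3), (notes, R3)]


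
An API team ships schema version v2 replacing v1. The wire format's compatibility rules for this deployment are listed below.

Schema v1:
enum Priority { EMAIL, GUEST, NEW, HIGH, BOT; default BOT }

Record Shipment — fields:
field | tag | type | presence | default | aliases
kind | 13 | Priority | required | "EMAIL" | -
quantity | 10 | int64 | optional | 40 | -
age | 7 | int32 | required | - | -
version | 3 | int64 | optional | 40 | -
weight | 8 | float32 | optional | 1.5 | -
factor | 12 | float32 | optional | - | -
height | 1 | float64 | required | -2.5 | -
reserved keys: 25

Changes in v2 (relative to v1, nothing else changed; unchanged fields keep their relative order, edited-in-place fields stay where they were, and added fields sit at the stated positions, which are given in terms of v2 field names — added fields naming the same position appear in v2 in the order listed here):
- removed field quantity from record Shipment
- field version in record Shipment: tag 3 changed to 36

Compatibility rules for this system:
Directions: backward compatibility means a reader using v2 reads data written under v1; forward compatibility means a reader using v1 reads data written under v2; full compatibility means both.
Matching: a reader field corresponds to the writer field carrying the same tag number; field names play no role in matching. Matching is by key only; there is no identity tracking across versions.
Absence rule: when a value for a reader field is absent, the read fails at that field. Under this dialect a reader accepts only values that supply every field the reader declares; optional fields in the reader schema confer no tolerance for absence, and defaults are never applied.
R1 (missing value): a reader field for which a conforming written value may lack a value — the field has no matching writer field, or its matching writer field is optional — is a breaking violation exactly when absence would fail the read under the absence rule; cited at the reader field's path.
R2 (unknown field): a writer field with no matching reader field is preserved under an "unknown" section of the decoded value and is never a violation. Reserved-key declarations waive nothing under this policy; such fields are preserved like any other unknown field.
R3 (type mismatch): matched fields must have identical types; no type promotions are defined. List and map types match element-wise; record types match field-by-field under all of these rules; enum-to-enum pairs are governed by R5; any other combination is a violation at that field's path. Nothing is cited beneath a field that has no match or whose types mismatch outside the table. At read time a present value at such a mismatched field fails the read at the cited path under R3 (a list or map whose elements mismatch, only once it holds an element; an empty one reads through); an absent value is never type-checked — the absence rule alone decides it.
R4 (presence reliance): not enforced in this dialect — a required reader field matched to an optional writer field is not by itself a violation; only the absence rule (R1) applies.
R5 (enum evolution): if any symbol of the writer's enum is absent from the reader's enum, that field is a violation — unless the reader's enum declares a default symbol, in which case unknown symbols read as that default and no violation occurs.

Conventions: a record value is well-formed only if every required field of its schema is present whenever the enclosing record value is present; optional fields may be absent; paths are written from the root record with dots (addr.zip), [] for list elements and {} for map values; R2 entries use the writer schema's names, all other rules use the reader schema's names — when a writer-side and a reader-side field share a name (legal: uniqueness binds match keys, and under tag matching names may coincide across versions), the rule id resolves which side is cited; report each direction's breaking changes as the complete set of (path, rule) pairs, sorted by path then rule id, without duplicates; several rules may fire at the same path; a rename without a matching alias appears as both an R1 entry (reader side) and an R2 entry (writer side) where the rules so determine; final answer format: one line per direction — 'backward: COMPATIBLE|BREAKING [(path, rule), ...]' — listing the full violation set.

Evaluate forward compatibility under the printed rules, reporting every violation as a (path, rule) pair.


in Shipment below, arrows point writer -> reader
forward for Shipment (reader v1, writer v2):
  Priority -> Priority, writer required: kind aligns to kind
  quantity: no writer match
  int32 -> int32, writer required: age aligns to age
  version: no writer match
  float32 -> float32, writer optional: weight aligns to weight
  float32 -> float32, writer optional: factor aligns to factor
  float64 -> float64, writer required: height aligns to height
  version (writer side), unknown to reader
  rule R1 violated at factor
  rule R1 violated at quantity
  rule R1 violated at version
  rule R1 violated at weight
  => 4 violation(s): forward is BREAKING for Shipment
remaining Shipment differences; none change what is asked:
  removed field quantity from record Shipment -> matters only for Shipment's backward compatibility — outside the asked direction
  field version in record Shipment: tag 3 changed to 36 -> triggers nothing under Shipment's printed rules — same verdict

forward: BREAKING [(factor, R1), (quantity, R1), (version, R1), (weight, R1)]


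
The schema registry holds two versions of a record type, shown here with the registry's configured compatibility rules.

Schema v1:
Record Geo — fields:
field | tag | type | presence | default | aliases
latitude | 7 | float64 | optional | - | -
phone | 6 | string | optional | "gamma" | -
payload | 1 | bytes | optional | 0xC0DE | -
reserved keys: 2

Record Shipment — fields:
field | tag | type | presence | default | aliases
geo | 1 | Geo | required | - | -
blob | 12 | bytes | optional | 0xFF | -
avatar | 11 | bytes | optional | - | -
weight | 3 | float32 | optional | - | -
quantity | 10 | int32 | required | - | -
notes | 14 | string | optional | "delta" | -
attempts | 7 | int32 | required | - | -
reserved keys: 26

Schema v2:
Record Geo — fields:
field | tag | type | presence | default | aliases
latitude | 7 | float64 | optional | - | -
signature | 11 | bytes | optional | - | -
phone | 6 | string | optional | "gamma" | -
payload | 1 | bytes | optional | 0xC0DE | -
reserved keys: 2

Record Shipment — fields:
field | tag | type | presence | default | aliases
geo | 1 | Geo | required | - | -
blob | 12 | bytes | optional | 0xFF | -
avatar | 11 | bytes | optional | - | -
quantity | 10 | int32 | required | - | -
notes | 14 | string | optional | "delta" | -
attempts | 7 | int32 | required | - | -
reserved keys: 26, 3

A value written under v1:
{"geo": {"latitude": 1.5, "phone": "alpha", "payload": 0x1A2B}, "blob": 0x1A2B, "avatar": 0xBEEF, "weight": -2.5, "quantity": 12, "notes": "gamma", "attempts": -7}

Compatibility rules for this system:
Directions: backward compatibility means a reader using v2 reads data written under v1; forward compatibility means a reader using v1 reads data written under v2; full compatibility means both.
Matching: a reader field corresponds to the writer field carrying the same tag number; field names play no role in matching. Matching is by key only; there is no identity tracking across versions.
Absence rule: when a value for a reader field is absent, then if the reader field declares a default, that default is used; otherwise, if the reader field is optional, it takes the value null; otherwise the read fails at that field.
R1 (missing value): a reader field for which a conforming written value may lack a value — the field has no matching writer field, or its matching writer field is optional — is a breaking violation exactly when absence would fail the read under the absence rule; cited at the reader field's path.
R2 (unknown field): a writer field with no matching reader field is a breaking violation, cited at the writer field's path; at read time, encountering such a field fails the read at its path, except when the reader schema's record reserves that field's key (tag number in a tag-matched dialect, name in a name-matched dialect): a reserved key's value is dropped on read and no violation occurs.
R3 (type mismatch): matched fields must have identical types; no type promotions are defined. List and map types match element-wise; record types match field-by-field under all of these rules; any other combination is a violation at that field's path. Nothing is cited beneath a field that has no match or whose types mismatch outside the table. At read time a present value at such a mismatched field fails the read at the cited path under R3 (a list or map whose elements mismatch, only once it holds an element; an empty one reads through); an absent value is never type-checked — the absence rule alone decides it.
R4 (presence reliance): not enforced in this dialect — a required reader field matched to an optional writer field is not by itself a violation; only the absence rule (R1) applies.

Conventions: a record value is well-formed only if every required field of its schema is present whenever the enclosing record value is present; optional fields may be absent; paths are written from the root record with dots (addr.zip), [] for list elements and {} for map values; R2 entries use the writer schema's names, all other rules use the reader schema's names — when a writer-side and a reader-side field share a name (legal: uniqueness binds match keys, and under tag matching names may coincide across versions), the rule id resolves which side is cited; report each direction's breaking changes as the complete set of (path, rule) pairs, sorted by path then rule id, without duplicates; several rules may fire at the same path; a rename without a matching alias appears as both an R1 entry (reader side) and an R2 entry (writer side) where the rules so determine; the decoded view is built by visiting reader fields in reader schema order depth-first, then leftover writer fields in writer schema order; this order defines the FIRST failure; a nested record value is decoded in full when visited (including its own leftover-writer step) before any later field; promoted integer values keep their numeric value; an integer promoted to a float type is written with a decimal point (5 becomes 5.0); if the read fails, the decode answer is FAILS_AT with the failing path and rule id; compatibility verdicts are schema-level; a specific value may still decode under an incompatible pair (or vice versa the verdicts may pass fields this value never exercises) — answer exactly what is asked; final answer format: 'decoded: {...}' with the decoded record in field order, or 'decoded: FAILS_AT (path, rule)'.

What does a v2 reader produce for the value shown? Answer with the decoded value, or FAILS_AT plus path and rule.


each type pair in Shipment: writer, then reader
decode walk for Shipment under reader schema v2:
  geo.latitude := 1.5
  geo.signature := null (not supplied -> null)
  geo.phone := "alpha"
  geo.payload := 0x1A2B
  blob := 0x1A2B
  avatar := 0xBEEF
  quantity := 12
  notes := "gamma"
  attempts := -7
  writer weight: reserved -> dropped
  => decoded: {"geo": {"latitude": 1.5, "signature": null, "phone": "alpha", "payload": 0x1A2B}, "blob": 0x1A2B, "avatar": 0xBEEF, "quantity": 12, "notes": "gamma", "attempts": -7}

decoded: {"geo": {"latitude": 1.5, "signature": null, "phone": "alpha", "payload": 0x1A2B}, "blob": 0x1A2B, "avatar": 0xBEEF, "quantity": 12, "notes": "gamma", "attempts": -7}


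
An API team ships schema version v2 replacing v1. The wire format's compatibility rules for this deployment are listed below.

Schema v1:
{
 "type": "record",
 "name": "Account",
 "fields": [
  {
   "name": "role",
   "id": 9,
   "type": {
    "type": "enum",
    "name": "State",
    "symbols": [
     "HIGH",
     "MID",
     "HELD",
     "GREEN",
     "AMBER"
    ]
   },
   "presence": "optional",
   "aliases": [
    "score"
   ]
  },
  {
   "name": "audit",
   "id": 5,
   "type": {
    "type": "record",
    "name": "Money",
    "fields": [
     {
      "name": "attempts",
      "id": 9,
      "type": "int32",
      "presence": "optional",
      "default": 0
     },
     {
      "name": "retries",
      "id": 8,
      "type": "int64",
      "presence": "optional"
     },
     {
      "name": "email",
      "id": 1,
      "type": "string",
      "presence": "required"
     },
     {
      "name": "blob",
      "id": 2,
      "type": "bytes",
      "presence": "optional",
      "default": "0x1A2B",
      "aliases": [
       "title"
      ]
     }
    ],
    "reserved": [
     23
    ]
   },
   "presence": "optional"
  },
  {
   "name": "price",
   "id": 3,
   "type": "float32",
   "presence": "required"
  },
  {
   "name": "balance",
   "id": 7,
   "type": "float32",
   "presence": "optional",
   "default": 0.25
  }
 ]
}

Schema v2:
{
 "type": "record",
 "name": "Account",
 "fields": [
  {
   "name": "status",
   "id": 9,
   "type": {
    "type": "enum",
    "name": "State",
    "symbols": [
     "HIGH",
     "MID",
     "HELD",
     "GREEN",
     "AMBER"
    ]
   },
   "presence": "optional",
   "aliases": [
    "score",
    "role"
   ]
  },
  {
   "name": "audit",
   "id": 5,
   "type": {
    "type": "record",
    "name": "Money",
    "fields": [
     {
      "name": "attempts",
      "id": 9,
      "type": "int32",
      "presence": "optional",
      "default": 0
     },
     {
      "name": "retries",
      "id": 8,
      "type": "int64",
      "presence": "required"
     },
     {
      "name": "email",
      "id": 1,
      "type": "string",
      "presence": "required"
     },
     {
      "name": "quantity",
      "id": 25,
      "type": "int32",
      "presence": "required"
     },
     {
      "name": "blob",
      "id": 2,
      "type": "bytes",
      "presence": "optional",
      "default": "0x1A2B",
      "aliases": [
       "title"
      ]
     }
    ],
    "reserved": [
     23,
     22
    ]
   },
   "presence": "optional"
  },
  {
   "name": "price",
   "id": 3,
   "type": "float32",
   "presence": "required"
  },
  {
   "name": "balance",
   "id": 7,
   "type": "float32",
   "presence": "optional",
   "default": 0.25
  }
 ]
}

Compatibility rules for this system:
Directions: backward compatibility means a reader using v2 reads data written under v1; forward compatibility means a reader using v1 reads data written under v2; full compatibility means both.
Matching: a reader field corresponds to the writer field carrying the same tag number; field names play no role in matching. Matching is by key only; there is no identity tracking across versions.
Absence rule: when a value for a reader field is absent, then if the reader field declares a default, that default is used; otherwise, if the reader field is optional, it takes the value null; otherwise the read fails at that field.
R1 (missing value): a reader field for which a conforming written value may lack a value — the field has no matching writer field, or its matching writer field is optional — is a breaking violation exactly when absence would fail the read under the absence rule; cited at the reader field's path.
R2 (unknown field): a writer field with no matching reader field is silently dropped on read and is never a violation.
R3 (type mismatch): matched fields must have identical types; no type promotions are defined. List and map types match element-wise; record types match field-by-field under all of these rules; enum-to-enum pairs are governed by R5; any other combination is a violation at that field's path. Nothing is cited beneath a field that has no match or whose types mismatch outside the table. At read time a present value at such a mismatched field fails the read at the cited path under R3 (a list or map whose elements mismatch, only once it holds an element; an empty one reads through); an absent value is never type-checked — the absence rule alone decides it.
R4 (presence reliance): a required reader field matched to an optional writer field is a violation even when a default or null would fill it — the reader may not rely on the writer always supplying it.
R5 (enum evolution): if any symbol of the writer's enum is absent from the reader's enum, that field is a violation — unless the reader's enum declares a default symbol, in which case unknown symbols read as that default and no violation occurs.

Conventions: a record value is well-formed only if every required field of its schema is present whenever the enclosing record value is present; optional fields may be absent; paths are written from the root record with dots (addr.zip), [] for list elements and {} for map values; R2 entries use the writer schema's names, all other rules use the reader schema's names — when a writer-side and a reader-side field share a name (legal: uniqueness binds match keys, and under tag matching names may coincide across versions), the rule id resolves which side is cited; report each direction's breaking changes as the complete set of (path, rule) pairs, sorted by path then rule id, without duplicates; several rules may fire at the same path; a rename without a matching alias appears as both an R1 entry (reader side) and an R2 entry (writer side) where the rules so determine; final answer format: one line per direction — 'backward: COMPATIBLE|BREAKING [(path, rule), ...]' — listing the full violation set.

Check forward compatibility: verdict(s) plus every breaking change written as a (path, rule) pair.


arrows below run writer -> reader for Account
forward for Account (reader v1, writer v2):
  writer optional, State -> State: reader role maps from writer status
  writer optional, Money -> Money: reader audit maps from writer audit
  writer required, float32 -> float32: reader price maps from writer price
  writer optional, float32 -> float32: reader balance maps from writer balance
  writer optional, int32 -> int32: reader audit.attempts maps from writer audit.attempts
  writer required, int64 -> int64: reader audit.retries maps from writer audit.retries
  writer required, string -> string: reader audit.email maps from writer audit.email
  writer optional, bytes -> bytes: reader audit.blob maps from writer audit.blob
  leftover writer field: audit.quantity
  => no violations; forward on Account: COMPATIBLE
diffs on Account not affecting the asked answer:
  added field quantity to record Money: required int32, tag 25 (in v2 it sits immediately before blob) -> affects backward compatibility only, which is not asked
  field retries in record Money: optional changed to required -> affects backward compatibility only, which is not asked
  renamed field role to status in record Account (alias role declared on the renamed field) -> fires no rule on Account, leaving the asked answer as it is

forward: COMPATIBLE []


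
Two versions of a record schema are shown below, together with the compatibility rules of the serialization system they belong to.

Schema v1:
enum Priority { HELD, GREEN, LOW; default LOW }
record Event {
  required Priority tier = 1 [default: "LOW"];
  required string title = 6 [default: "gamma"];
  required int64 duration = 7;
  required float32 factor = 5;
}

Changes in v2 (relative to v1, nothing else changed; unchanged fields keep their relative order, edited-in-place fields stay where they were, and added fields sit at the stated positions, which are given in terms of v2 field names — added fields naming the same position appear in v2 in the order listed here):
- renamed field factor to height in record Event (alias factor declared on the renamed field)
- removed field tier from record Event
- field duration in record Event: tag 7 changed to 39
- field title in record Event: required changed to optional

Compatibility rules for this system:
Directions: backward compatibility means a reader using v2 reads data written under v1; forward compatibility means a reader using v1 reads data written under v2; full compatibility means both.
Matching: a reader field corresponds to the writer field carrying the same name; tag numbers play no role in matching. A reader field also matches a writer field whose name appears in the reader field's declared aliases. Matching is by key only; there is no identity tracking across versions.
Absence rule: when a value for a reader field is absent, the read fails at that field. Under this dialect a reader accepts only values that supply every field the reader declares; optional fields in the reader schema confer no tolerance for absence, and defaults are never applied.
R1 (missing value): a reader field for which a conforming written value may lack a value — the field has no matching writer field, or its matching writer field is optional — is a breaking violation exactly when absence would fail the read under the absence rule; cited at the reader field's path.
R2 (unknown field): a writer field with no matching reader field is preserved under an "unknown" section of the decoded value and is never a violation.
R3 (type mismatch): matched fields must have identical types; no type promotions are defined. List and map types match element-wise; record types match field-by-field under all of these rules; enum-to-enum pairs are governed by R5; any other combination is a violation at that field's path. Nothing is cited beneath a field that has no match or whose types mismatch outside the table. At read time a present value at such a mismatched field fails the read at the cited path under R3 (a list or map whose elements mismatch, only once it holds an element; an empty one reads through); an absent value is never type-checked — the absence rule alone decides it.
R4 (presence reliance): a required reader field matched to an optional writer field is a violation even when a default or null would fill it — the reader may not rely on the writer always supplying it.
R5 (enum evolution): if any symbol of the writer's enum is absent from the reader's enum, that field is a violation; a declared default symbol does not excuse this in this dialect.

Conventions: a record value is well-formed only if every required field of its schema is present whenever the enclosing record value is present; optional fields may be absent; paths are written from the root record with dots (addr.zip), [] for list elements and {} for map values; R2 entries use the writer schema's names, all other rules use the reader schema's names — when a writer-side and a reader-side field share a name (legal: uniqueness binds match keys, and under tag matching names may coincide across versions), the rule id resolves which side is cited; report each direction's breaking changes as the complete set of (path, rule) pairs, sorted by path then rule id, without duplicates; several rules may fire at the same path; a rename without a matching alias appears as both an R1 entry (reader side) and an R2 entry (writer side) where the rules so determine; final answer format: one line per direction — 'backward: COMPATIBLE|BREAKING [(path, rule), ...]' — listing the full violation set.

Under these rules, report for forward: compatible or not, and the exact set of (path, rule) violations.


each type pair in Event: writer, then reader
checking forward for Event: reader v1 against writer v2:
  tier: no writer match
  title: string -> string, writer optional; from title
  duration: int64 -> int64, writer required; from duration
  factor: no writer match
  writer field height has no reader counterpart
  breaking: (factor, R1)
  breaking: (tier, R1)
  breaking: (title, R1)
  breaking: (title, R4)
  => 4 violation(s): forward is BREAKING for Event
the rest of the Event diff is inert for this question:
  field duration in record Event: tag 7 changed to 39 -> no rule fires on it in Event's dialect; the asked verdict holds

forward: BREAKING [(factor, R1), (tier, R1), (title, R1), (title, R4)]


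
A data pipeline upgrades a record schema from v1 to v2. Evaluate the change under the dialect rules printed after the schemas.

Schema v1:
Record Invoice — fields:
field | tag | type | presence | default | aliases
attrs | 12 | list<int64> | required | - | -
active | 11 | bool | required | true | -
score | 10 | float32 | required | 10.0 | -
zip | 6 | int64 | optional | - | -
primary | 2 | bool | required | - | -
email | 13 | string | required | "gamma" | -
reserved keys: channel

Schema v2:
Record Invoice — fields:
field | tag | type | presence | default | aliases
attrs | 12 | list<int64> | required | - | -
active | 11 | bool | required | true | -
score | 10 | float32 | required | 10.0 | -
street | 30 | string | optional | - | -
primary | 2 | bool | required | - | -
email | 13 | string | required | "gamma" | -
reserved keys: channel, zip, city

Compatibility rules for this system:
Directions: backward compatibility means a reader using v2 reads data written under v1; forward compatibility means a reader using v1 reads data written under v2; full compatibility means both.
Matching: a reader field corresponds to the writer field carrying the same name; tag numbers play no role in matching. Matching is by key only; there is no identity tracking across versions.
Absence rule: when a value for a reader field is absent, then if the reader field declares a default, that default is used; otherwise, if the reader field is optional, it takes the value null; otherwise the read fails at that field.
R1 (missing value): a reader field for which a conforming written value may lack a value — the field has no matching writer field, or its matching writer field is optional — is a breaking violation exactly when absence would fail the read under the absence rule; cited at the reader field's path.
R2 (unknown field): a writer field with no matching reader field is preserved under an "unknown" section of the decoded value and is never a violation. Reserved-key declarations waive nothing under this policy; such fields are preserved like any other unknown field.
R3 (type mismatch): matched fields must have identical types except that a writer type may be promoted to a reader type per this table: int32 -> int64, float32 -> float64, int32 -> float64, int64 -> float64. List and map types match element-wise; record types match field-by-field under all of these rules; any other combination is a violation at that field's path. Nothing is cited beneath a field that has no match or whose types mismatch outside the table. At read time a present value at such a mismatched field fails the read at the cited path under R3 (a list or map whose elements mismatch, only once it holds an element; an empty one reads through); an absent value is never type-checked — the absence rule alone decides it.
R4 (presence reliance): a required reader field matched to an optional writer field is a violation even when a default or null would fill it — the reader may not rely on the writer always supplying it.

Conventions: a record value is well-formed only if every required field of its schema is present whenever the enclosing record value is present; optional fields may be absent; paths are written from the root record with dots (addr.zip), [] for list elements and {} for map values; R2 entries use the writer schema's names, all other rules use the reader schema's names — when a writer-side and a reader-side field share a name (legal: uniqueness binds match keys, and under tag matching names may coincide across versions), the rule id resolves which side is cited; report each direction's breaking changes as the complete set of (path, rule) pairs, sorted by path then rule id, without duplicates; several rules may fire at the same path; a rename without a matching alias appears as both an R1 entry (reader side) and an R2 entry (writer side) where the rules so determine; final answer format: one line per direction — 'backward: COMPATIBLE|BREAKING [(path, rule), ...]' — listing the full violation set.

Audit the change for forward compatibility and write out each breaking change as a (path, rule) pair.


arrows below run writer -> reader for Invoice
checking forward for Invoice: reader v1 against writer v2:
  writer required, list<int64> -> list<int64>: reader attrs maps from writer attrs
  writer required, bool -> bool: reader active maps from writer active
  writer required, float32 -> float32: reader score maps from writer score
  no writer field matches reader zip
  writer required, bool -> bool: reader primary maps from writer primary
  writer required, string -> string: reader email maps from writer email
  leftover writer field: street
  => no violations; forward on Invoice: COMPATIBLE
checking off the Invoice differences that do not matter here:
  added field street to record Invoice: optional string, tag 30 (in v2 it sits immediately before primary) -> no rule fires on it in Invoice's dialect; the asked verdict holds
  removed field zip from record Invoice (its key "zip" joins the reserved list) -> no rule fires on it in Invoice's dialect; the asked verdict holds

forward: COMPATIBLE []


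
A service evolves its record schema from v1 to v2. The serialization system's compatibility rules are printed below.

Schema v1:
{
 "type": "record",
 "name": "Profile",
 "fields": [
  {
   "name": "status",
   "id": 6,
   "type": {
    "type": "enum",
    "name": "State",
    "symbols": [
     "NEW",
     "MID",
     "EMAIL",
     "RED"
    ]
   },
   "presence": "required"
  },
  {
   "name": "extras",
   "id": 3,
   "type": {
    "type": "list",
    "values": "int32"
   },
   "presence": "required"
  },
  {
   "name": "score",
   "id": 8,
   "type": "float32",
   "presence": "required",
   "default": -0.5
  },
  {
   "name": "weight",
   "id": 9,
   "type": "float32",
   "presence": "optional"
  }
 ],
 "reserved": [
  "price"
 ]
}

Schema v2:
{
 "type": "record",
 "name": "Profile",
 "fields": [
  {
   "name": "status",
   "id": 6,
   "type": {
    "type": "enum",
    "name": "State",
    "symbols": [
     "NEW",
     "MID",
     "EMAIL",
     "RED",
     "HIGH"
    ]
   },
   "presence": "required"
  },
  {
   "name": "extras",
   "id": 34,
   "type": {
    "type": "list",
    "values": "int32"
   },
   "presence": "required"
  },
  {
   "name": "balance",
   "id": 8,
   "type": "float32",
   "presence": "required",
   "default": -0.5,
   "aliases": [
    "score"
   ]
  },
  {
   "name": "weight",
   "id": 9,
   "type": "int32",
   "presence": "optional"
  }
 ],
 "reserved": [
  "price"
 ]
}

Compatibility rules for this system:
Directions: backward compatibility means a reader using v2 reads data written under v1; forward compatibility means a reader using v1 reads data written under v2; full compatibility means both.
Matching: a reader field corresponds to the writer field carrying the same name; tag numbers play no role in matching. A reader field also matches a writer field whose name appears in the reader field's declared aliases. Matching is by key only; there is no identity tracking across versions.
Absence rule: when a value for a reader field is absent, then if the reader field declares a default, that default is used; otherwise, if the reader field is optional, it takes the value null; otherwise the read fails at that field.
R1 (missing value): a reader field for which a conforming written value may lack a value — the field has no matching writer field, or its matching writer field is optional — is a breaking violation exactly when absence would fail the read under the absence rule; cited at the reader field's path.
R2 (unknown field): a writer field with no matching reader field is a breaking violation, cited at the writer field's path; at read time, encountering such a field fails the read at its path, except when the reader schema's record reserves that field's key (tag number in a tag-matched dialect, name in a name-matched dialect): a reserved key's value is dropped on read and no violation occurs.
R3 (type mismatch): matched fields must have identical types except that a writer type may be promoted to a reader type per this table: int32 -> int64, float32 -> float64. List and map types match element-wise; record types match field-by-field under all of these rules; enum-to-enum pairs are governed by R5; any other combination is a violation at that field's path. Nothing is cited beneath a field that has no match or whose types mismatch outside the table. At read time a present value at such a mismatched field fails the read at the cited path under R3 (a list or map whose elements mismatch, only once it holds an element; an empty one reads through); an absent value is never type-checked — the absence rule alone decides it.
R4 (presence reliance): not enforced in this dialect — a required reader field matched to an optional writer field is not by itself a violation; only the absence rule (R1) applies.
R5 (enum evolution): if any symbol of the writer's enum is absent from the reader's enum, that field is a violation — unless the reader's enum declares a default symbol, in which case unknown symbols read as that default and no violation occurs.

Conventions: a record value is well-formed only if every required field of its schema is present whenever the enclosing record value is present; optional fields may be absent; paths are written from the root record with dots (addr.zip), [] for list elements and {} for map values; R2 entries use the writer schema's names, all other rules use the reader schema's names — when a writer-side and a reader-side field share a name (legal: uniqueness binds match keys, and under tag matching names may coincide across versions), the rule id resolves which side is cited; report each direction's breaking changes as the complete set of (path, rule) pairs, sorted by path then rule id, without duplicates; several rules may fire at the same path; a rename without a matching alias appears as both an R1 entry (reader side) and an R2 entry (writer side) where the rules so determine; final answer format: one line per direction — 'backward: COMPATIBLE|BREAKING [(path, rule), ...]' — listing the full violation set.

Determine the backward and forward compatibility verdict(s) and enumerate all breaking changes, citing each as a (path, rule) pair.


backward: BREAKING [(weight, R3)]; forward: BREAKING [(balance, R2), (status, R5), (weight, R3)]

each type pair in Profile: writer, then reader
backward analysis of Profile with v2 as reader and v1 as writer:
  writer required, State -> State: reader status maps from writer status
  writer required, list<int32> -> list<int32>: reader extras maps from writer extras
  writer required, float32 -> float32: reader balance maps from writer score
  writer optional, float32 -> int32: reader weight maps from writer weight
  breaking: (weight, R3)
  => 1 violation(s): backward is BREAKING for Profile
forward analysis of Profile with v1 as reader and v2 as writer:
  writer required, State -> State: reader status maps from writer status
  writer required, list<int32> -> list<int32>: reader extras maps from writer extras
  no writer field matches reader score
  writer optional, int32 -> float32: reader weight maps from writer weight
  leftover writer field: balance
  breaking: (balance, R2)
  breaking: (status, R5)
  breaking: (weight, R3)
  => 3 violation(s): forward is BREAKING for Profile


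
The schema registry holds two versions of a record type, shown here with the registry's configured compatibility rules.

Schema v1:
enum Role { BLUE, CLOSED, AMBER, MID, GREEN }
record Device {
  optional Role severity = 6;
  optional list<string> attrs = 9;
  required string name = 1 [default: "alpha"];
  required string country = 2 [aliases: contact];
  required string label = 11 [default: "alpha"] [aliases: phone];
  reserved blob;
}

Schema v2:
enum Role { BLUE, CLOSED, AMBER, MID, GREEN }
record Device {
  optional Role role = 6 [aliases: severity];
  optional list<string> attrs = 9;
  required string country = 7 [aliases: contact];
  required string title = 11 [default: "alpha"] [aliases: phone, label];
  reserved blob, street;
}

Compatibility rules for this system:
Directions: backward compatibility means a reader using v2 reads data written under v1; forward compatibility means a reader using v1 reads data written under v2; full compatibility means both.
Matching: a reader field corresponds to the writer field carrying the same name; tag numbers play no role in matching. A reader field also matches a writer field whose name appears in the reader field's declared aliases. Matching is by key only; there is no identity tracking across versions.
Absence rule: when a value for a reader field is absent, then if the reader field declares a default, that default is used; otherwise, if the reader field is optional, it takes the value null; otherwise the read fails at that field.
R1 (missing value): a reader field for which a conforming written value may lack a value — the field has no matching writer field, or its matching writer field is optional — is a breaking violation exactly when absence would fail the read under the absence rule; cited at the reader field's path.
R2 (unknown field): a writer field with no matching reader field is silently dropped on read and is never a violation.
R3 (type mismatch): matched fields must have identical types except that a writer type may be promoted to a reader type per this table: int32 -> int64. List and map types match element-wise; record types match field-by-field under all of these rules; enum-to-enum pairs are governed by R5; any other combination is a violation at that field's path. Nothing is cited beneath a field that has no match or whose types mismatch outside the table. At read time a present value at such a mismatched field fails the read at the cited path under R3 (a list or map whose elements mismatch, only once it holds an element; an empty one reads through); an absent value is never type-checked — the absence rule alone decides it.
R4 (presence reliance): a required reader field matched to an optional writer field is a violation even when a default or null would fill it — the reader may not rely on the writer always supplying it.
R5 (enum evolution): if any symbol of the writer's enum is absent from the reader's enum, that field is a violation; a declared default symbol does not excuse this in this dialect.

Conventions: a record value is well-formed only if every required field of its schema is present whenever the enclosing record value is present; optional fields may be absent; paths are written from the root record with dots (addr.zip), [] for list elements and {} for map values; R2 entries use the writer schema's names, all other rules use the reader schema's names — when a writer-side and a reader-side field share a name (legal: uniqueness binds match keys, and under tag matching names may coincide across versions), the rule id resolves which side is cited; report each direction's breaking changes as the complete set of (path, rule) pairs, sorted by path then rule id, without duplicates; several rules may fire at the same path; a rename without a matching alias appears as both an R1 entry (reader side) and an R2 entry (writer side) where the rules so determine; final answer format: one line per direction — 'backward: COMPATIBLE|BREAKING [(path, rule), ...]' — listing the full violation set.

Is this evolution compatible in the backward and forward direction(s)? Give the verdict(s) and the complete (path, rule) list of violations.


backward: COMPATIBLE []; forward: COMPATIBLE []

in Device below, arrows point writer -> reader
backward analysis of Device with v2 as reader and v1 as writer:
  role: paired with writer severity (Role -> Role; writer optional)
  attrs: paired with writer attrs (list<string> -> list<string>; writer optional)
  country: paired with writer country (string -> string; writer required)
  title: paired with writer label (string -> string; writer required)
  leftover writer field: name
  => no violations; backward on Device: COMPATIBLE
forward analysis of Device with v1 as reader and v2 as writer:
  severity: no writer match
  attrs: paired with writer attrs (list<string> -> list<string>; writer optional)
  name: no writer match
  country: paired with writer country (string -> string; writer required)
  label: no writer match
  leftover writer field: role
  leftover writer field: title
  => no violations; forward on Device: COMPATIBLE
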